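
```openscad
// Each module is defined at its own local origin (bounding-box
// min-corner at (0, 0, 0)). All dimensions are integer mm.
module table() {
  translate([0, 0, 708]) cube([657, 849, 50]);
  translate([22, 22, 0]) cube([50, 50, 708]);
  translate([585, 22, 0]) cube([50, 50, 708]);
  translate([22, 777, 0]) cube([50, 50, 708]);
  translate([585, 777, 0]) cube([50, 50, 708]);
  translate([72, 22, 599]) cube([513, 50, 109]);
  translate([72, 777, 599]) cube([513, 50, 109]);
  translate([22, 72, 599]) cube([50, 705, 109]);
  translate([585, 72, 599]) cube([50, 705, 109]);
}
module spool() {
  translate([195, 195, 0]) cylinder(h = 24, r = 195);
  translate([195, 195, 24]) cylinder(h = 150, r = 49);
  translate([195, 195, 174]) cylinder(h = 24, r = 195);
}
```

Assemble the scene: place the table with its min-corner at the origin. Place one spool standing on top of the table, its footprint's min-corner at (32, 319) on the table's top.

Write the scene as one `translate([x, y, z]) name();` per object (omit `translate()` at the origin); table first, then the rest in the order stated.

table();
translate([32, 319, 758]) spool();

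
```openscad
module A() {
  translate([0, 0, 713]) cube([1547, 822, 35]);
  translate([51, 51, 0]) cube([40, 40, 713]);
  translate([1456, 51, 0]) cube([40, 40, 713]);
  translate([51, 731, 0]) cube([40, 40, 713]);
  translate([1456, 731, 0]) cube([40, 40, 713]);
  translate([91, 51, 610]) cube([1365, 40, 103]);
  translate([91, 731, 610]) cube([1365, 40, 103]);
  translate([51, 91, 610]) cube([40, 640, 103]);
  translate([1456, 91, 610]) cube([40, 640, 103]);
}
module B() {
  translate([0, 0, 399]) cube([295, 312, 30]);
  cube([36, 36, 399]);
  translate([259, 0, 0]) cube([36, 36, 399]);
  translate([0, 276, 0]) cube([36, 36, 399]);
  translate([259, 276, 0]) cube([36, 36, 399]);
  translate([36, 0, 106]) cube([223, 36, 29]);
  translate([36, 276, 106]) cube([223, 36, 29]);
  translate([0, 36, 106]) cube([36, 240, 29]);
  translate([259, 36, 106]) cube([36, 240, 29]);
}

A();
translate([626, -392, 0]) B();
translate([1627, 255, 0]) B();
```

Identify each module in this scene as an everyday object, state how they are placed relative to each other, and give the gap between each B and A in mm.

A is a table. B is a stool. Two stools sit around the table at the −y, +x sides. The gap between each stool and the table is 80 mm.

Each stool's nearest face is 80 mm from the table's bounding box.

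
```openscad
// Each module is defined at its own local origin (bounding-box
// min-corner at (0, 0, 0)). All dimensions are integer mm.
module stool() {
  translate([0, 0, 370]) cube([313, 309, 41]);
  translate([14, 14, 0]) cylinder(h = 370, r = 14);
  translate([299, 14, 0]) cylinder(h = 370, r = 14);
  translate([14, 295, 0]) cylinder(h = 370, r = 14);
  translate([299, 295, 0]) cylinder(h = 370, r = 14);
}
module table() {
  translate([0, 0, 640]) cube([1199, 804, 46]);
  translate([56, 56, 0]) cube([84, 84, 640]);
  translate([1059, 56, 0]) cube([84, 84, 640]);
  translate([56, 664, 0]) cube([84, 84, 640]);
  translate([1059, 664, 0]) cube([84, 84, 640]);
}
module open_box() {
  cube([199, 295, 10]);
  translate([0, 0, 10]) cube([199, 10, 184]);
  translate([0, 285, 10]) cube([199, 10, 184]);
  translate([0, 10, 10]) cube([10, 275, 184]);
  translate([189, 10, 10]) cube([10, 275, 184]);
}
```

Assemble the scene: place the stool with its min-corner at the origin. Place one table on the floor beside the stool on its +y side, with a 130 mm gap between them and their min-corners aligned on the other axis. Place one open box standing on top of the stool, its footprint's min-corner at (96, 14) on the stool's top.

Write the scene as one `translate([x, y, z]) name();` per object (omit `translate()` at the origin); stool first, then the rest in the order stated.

stool();
translate([0, 439, 0]) table();
translate([96, 14, 411]) open_box();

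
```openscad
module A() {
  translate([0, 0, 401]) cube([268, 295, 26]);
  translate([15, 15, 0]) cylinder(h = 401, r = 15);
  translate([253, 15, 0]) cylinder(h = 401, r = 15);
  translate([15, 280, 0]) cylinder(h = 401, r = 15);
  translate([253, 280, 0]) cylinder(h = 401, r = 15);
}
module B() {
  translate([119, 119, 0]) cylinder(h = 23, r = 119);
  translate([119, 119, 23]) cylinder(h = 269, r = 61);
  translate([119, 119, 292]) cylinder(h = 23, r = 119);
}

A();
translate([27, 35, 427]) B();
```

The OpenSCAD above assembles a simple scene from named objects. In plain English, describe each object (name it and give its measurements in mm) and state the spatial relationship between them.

A is a simple wooden stool: a rectangular seat 268 mm (x) by 295 mm (y), 26 mm thick, top face at z = 427 mm, on four round legs, each 30 mm in diameter. The legs rest on z = 0, each leg's axis is inset half a diameter from the nearest pair of seat edges (so the leg's bounding box is flush with the corner).

B is a spool: two coaxial disc flanges of radius 119 mm and thickness 23 mm, joined by a core cylinder of radius 61 mm and height 269 mm. The lower flange rests on z = 0 and the three cylinders share a vertical axis.

The spool is on top of the stool.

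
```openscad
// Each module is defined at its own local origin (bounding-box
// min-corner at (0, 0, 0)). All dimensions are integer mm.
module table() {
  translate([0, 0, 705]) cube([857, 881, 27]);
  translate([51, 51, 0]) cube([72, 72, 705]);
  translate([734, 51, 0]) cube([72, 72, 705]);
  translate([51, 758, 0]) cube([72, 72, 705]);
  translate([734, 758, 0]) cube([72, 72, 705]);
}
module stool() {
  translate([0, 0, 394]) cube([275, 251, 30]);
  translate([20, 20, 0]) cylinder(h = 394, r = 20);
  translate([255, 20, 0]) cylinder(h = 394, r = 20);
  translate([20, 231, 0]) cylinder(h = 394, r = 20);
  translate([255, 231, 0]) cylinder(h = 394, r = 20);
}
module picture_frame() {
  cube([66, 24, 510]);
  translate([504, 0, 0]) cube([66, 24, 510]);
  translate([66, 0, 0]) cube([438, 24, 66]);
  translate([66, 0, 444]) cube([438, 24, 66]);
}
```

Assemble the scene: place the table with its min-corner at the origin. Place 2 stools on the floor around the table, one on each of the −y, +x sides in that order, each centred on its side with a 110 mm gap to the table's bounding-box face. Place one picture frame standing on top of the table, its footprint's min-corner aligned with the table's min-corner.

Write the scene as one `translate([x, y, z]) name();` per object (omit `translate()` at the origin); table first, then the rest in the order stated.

table();
translate([291, -361, 0]) stool();
translate([967, 315, 0]) stool();
translate([0, 0, 732]) picture_frame();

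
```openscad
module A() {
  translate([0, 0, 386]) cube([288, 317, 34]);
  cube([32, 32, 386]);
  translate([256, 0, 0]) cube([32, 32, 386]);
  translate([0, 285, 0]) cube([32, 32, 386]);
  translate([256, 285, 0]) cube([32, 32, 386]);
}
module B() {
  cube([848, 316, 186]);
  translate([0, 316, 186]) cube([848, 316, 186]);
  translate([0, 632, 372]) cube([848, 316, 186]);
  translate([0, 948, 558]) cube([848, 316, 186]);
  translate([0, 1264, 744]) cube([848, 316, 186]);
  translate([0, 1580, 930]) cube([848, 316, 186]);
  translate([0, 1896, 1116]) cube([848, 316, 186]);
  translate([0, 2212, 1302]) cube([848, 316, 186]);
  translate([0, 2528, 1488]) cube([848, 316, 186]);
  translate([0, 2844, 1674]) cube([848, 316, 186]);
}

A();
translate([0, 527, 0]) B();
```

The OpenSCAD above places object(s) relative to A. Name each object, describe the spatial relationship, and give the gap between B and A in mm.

A is a stool. B is a staircase. The staircase is on the floor beside the stool on its +y side. The gap between the staircase and the stool is 210 mm.

The staircase's nearest face is 210 mm from the stool's +y face.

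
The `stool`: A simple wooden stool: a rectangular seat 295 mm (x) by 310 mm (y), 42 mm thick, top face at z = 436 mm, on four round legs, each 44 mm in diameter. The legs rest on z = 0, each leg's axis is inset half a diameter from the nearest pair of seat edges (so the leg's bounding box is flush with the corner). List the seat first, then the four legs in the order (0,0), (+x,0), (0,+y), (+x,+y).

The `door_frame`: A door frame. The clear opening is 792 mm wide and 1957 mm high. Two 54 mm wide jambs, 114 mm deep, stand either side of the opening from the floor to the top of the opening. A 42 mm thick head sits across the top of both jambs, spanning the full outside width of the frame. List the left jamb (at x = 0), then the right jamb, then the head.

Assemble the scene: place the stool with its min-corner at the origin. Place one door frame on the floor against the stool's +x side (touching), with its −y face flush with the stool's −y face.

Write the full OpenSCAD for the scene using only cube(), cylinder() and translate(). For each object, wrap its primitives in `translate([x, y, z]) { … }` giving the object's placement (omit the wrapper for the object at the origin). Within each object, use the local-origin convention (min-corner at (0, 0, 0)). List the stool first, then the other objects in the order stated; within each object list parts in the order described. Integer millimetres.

translate([0, 0, 394]) cube([295, 310, 42]);
translate([22, 22, 0]) cylinder(h = 394, r = 22);
translate([273, 22, 0]) cylinder(h = 394, r = 22);
translate([22, 288, 0]) cylinder(h = 394, r = 22);
translate([273, 288, 0]) cylinder(h = 394, r = 22);
translate([295, 0, 0]) {
  cube([54, 114, 1957]);
  translate([846, 0, 0]) cube([54, 114, 1957]);
  translate([0, 0, 1957]) cube([900, 114, 42]);
}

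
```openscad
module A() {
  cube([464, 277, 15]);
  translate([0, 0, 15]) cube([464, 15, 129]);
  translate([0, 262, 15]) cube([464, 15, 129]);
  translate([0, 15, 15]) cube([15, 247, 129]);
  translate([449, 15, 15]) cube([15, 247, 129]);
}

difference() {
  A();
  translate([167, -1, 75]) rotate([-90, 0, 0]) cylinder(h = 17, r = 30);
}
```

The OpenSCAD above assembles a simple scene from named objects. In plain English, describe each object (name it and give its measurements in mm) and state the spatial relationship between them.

A is an open-topped rectangular box: outside dimensions 464×277×144 mm, with a uniform wall and base thickness of 15 mm. The base is a full 464×277 slab on the floor; four walls sit on top of the base. The front and back walls (the −y and +y sides) span the full width; the two side walls fit between them.

The open box has a circular hole of radius 30 mm through its front wall, centred at (x = 167, z = 75).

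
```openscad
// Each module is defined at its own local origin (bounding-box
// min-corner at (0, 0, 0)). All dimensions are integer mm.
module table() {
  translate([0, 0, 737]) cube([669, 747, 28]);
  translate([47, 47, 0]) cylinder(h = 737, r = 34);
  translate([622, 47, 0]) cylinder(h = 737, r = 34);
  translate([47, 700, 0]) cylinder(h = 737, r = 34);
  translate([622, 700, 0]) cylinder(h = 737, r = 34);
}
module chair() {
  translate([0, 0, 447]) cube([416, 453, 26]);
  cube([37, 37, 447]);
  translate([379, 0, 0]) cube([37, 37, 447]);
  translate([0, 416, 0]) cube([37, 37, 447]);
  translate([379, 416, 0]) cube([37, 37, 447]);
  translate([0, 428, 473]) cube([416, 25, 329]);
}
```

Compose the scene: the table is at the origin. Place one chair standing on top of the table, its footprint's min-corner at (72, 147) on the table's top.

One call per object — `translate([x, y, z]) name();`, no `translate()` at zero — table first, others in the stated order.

table();
translate([72, 147, 765]) chair();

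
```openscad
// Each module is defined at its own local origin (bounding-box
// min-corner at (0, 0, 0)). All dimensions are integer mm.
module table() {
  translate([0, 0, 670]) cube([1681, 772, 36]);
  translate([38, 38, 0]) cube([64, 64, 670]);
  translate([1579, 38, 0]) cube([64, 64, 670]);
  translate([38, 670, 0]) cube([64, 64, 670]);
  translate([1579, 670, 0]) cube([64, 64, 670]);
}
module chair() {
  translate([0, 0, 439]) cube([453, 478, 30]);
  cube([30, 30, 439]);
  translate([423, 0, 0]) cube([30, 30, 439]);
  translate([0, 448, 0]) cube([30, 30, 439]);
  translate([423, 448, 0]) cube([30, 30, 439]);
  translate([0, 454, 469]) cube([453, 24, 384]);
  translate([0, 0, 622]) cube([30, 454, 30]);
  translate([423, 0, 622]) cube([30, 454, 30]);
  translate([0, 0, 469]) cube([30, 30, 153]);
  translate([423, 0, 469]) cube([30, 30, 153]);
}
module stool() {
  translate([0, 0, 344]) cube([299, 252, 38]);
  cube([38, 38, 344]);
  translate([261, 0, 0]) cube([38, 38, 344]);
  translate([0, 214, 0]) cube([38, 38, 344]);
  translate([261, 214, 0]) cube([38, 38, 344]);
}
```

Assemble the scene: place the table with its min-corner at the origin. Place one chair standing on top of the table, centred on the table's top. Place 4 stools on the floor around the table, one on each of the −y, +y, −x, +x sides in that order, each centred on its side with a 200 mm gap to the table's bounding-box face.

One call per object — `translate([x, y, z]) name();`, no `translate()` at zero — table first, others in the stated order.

table();
translate([614, 147, 706]) chair();
translate([691, -452, 0]) stool();
translate([691, 972, 0]) stool();
translate([-499, 260, 0]) stool();
translate([1881, 260, 0]) stool();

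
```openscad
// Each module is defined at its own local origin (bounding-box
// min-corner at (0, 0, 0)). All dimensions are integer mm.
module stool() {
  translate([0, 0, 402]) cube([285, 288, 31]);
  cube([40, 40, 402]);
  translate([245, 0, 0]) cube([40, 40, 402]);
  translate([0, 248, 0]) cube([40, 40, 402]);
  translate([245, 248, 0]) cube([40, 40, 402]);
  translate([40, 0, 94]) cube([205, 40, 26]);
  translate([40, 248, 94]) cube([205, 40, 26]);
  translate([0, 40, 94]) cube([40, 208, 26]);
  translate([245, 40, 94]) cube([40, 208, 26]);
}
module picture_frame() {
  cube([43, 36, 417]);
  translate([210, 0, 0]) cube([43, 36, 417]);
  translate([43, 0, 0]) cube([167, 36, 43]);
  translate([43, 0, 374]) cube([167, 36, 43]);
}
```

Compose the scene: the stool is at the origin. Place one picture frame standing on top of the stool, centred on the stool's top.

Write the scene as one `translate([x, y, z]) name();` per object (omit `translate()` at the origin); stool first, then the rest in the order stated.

stool();
translate([16, 126, 433]) picture_frame();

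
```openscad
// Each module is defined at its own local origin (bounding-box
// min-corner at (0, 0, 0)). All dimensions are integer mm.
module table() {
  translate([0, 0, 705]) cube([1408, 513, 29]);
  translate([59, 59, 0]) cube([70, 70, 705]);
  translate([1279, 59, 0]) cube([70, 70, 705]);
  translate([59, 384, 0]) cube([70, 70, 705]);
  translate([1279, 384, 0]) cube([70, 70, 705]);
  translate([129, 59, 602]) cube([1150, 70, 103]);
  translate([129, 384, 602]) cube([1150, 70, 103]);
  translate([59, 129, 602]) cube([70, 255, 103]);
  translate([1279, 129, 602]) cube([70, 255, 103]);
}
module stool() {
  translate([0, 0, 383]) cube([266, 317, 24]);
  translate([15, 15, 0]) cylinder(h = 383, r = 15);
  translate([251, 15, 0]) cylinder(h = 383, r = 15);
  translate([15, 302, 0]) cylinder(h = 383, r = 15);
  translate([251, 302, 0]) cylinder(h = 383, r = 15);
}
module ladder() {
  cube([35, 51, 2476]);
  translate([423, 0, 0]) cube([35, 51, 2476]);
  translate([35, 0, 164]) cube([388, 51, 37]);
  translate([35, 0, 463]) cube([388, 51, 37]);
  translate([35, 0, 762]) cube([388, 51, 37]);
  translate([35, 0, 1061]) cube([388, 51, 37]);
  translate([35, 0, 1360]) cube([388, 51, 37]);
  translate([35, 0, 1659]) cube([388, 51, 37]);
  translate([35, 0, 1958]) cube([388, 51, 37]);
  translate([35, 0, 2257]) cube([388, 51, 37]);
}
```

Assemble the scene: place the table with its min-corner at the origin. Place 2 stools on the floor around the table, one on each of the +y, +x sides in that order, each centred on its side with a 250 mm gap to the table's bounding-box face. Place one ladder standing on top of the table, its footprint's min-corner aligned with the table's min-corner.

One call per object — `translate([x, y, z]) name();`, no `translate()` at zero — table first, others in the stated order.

table();
translate([571, 763, 0]) stool();
translate([1658, 98, 0]) stool();
translate([0, 0, 734]) ladder();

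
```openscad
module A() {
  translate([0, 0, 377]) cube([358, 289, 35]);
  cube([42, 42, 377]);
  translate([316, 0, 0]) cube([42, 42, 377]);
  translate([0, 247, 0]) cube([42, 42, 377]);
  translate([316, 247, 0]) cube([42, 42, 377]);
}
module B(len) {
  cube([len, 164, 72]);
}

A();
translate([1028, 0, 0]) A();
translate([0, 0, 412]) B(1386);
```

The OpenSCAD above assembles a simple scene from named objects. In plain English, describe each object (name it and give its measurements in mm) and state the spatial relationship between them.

A is a simple wooden stool: a rectangular seat 358 mm (x) by 289 mm (y), 35 mm thick, top face at z = 412 mm, on four square legs, each 42×42 mm in cross-section. The legs rest on z = 0, each flush with a corner of the seat.

B is a rectangular beam 1386 mm long (x), 164 mm deep (y), 72 mm thick (z).

The beam spans the tops of two stools placed 670 mm apart, resting at z = 412 mm.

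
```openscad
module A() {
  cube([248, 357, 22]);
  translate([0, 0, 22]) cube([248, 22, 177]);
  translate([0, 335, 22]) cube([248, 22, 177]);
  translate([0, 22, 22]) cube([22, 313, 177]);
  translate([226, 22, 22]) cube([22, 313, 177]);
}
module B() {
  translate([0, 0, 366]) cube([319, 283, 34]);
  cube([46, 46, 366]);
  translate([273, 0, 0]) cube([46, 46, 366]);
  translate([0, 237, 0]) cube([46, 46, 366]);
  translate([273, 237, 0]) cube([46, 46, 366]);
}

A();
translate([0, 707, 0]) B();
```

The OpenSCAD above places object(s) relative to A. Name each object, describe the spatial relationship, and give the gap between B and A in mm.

The stool's nearest face is 350 mm from the open box's +y face.

A is an open box. B is a stool. The stool is on the floor beside the open box on its +y side. The gap between the stool and the open box is 350 mm.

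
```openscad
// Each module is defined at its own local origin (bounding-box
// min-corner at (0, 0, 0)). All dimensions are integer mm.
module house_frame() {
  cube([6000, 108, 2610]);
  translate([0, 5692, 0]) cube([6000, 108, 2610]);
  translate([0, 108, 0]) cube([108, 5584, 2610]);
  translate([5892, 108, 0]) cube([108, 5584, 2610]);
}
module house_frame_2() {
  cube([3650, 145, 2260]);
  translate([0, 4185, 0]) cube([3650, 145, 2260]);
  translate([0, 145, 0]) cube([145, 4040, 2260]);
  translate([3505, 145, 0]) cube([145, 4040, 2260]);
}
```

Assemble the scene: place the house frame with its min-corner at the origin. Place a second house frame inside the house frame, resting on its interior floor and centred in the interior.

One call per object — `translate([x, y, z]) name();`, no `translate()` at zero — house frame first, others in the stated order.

house_frame();
translate([1175, 735, 0]) house_frame_2();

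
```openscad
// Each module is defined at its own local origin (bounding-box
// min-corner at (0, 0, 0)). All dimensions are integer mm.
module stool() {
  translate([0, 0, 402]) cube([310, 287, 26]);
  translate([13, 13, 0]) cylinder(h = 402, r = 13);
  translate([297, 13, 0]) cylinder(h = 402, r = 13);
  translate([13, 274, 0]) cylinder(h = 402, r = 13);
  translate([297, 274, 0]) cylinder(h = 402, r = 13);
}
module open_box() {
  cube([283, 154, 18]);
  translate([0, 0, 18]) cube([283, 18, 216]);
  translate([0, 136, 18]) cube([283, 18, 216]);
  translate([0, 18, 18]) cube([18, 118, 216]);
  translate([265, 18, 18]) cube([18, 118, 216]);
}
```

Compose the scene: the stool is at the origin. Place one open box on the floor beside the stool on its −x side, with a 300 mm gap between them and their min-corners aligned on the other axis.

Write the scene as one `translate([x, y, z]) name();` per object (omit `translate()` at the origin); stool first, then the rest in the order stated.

stool();
translate([-583, 0, 0]) open_box();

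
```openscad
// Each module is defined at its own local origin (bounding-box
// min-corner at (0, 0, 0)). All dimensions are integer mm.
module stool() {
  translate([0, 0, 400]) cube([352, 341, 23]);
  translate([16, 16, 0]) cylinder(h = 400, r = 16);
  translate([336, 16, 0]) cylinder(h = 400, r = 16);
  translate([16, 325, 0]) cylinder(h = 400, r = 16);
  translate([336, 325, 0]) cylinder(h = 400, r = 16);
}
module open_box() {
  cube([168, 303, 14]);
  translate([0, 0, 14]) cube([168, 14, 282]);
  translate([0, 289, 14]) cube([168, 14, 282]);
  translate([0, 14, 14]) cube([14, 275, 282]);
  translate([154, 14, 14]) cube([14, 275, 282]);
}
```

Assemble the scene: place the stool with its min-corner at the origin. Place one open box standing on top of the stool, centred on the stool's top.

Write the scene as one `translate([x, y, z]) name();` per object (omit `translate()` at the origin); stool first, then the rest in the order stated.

stool();
translate([92, 19, 423]) open_box();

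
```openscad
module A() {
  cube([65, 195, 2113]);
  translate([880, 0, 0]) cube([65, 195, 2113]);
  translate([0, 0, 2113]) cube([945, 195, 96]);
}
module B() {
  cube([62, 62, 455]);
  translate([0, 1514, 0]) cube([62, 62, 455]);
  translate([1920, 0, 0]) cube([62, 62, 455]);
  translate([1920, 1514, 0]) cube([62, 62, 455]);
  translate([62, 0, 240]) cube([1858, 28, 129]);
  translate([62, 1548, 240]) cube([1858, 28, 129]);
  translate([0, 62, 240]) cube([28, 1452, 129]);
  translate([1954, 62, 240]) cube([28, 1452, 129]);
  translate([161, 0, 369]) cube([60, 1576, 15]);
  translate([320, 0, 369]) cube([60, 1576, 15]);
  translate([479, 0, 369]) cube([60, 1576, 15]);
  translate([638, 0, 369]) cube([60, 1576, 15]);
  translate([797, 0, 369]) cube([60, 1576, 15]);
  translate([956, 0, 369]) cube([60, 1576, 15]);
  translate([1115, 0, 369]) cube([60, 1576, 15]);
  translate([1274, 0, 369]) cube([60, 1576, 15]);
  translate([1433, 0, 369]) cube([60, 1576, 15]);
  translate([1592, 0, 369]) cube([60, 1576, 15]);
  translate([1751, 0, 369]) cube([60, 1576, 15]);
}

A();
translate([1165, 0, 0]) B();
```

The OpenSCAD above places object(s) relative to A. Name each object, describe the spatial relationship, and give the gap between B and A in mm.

The bed frame's nearest face is 220 mm from the door frame's +x face.

A is a door frame. B is a bed frame. The bed frame is on the floor beside the door frame on its +x side. The gap between the bed frame and the door frame is 220 mm.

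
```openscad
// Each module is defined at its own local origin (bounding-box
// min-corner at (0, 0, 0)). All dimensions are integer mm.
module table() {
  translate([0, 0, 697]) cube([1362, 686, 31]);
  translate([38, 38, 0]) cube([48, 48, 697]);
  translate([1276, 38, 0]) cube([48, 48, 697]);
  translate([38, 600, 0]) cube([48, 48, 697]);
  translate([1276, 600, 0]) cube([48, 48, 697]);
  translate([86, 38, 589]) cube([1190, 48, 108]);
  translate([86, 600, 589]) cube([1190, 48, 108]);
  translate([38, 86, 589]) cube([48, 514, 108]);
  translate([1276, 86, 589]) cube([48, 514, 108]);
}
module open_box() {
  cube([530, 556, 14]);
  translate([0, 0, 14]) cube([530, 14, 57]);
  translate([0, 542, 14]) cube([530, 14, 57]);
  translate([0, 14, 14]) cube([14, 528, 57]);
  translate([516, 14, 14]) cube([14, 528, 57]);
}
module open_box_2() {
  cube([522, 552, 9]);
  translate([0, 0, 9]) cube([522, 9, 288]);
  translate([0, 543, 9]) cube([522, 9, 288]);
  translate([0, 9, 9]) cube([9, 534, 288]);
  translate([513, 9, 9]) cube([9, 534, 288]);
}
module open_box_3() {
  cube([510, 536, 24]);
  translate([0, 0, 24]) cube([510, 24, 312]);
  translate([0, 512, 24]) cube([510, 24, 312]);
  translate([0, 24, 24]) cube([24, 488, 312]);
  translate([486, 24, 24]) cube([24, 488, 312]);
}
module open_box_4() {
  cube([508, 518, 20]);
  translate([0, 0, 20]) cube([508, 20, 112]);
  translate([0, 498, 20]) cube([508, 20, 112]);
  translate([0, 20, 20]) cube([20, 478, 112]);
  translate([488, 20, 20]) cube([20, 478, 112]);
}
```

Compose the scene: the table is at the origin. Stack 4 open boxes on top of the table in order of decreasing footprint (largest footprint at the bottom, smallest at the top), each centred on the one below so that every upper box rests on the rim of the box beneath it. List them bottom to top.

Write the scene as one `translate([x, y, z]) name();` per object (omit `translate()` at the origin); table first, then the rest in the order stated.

table();
translate([416, 65, 728]) open_box();
translate([420, 67, 799]) open_box_2();
translate([426, 75, 1096]) open_box_3();
translate([427, 84, 1432]) open_box_4();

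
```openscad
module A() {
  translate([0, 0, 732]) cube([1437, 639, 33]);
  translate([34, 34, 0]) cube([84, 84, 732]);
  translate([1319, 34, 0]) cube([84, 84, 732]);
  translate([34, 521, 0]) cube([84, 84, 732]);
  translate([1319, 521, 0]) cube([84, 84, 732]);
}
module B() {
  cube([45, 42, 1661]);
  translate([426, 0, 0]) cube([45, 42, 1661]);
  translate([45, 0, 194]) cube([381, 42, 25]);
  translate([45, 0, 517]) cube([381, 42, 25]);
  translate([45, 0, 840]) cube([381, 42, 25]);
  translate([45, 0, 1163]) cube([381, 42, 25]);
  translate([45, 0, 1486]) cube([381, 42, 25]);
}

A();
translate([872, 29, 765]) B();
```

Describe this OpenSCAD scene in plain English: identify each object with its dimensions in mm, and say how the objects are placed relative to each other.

A is a table with a 1437×639 mm rectangular top, 33 mm thick, top surface at z = 765 mm, supported by four 84×84 mm square legs, each inset 34 mm from the nearest pair of top edges, running from the floor.

B is a wooden ladder with two side rails of 45×42 mm section and 1661 mm height, set 471 mm apart overall. Between them run 5 rectangular rungs (42 mm deep, 25 mm thick), front faces flush with the rails' −y face. The bottom of the first rung is 194 mm above the floor and each subsequent rung is 323 mm higher than the one below.

The ladder is on top of the table.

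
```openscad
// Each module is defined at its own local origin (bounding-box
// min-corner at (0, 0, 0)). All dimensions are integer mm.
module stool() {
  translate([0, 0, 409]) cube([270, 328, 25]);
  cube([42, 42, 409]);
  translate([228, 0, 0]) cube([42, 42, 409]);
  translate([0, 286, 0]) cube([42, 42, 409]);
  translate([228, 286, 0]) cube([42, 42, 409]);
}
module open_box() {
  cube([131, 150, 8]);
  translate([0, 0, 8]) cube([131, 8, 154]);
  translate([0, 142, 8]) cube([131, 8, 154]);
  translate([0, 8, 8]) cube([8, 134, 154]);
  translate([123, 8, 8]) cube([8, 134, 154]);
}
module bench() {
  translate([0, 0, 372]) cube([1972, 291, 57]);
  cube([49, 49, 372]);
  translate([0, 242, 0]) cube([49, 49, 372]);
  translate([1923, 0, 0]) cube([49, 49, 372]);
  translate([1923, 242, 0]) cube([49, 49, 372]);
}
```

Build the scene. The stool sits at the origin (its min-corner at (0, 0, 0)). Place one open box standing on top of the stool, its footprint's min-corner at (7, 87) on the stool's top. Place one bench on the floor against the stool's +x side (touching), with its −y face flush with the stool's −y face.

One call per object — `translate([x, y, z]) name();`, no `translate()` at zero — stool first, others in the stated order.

stool();
translate([7, 87, 434]) open_box();
translate([270, 0, 0]) bench();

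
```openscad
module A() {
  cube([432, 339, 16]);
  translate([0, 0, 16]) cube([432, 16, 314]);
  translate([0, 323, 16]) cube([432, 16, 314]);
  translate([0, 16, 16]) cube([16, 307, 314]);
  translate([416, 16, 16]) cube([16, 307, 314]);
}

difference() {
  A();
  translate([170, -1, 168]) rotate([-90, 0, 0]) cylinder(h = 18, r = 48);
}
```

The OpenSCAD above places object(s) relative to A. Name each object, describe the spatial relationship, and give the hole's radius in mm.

A is an open box. The open box has a circular hole through its front wall. The hole's radius is 48 mm.

The subtracted cylinder has r = 48 mm.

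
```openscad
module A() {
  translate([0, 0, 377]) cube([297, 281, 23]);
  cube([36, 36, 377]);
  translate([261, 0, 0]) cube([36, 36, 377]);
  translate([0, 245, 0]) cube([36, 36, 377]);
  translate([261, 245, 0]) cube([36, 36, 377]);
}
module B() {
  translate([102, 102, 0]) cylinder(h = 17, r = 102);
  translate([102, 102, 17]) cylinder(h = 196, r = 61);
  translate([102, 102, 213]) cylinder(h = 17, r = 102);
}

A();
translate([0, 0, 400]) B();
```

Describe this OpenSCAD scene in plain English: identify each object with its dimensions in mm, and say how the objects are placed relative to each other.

A is a simple wooden stool: a rectangular seat 297 mm (x) by 281 mm (y), 23 mm thick, top face at z = 400 mm, on four square legs, each 36×36 mm in cross-section. The legs rest on z = 0, each flush with a corner of the seat.

B is a spool: two coaxial disc flanges of radius 102 mm and thickness 17 mm, joined by a core cylinder of radius 61 mm and height 196 mm. The lower flange rests on z = 0 and the three cylinders share a vertical axis.

The spool is on top of the stool.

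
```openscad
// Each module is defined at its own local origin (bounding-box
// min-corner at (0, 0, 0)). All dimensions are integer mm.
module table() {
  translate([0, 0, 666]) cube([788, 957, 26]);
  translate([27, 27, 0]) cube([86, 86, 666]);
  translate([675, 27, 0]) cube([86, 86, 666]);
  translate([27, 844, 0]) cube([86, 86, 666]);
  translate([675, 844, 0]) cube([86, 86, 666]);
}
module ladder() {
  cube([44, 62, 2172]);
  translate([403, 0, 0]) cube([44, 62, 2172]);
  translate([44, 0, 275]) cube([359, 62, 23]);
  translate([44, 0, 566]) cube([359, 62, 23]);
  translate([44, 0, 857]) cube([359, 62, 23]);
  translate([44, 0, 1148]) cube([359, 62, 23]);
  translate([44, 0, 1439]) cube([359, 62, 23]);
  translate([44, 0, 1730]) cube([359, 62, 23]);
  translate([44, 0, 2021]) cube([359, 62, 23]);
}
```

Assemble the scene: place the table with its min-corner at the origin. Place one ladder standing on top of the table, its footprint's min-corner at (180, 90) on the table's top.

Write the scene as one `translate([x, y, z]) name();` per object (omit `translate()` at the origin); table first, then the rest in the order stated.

table();
translate([180, 90, 692]) ladder();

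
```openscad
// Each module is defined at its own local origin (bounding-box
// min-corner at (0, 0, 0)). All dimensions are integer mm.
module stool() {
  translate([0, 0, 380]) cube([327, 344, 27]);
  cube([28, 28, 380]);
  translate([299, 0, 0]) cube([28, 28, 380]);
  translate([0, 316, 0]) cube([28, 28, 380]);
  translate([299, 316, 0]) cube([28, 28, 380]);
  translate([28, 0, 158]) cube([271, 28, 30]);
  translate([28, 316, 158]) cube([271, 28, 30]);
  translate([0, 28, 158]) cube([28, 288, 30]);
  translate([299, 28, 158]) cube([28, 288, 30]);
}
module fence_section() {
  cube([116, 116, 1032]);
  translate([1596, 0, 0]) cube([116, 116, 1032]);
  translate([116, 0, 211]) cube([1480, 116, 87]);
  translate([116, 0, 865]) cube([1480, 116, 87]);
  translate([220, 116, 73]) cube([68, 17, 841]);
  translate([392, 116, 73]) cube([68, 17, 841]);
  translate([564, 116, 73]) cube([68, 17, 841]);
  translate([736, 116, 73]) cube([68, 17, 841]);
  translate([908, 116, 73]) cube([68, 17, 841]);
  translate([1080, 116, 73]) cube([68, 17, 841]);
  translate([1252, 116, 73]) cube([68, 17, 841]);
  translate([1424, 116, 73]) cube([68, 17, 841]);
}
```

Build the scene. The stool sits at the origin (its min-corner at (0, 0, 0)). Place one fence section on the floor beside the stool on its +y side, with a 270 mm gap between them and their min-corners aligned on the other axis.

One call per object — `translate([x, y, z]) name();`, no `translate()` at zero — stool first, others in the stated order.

stool();
translate([0, 614, 0]) fence_section();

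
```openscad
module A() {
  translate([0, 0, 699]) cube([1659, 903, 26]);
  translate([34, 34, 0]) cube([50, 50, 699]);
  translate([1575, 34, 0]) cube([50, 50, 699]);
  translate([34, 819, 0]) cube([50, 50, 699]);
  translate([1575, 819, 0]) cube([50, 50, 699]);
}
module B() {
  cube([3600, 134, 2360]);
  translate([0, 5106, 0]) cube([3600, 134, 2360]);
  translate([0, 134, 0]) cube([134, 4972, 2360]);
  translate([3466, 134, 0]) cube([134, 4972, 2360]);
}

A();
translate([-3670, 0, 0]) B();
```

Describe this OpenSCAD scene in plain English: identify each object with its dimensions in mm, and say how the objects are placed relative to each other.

A is a rectangular dining table. The top is 1659×903×26 mm with its upper surface at z = 725 mm. It stands on four 50×50 mm square legs, each inset 34 mm from the nearest pair of top edges, running from the floor to the underside of the top.

B is the wall frame of a small rectangular building: four walls, each 2360 mm tall and 134 mm thick, enclosing a footprint 3600 mm (x) by 5240 mm (y) outside-to-outside, with no floor or roof. The front and back walls (the −y and +y sides) span the full width; the two side walls fit between them.

The house frame is on the floor beside the table on its −x side.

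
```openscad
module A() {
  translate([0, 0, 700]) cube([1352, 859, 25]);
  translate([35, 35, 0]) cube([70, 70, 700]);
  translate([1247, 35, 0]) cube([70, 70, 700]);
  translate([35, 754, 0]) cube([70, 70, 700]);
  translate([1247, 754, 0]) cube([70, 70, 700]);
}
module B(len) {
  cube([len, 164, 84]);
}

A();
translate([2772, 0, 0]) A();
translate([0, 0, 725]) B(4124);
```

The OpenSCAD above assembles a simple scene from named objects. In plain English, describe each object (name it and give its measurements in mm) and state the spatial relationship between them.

A is a rectangular dining table. The top is 1352×859×25 mm with its upper surface at z = 725 mm. It stands on four 70×70 mm square legs, each inset 35 mm from the nearest pair of top edges, running from the floor to the underside of the top.

B is a rectangular beam 4124 mm long (x), 164 mm deep (y), 84 mm thick (z).

The beam spans the tops of two tables placed 1420 mm apart, resting at z = 725 mm.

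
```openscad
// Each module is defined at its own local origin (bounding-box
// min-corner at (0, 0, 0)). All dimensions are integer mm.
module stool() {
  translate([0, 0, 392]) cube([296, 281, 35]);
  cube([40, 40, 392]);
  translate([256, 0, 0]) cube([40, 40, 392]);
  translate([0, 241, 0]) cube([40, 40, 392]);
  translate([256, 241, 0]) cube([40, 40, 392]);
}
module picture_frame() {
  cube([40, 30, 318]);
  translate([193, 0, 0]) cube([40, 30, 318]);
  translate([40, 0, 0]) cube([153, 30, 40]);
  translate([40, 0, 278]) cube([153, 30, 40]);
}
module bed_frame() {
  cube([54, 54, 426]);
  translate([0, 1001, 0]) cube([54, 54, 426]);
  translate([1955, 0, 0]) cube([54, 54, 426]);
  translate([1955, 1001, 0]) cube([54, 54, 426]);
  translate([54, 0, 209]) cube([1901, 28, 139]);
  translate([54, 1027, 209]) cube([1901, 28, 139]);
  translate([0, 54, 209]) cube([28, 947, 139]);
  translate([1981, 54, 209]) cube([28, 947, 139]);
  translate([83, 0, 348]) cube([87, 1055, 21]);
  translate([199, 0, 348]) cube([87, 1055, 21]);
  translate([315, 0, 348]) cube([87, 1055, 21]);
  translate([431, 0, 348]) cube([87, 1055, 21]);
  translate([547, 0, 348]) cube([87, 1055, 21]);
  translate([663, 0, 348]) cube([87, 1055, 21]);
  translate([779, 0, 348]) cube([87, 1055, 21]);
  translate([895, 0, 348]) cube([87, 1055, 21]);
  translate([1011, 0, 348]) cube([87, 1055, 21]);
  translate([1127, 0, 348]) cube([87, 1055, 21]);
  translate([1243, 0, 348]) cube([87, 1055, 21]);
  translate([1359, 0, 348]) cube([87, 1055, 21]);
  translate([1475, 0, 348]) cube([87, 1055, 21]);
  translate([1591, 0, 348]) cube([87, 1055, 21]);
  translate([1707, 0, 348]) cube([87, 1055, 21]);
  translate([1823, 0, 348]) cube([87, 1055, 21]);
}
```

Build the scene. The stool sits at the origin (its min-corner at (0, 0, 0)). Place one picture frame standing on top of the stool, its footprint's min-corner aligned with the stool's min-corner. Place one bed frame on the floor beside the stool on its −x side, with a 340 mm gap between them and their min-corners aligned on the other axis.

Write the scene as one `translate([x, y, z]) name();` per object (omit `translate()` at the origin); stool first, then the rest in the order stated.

stool();
translate([0, 0, 427]) picture_frame();
translate([-2349, 0, 0]) bed_frame();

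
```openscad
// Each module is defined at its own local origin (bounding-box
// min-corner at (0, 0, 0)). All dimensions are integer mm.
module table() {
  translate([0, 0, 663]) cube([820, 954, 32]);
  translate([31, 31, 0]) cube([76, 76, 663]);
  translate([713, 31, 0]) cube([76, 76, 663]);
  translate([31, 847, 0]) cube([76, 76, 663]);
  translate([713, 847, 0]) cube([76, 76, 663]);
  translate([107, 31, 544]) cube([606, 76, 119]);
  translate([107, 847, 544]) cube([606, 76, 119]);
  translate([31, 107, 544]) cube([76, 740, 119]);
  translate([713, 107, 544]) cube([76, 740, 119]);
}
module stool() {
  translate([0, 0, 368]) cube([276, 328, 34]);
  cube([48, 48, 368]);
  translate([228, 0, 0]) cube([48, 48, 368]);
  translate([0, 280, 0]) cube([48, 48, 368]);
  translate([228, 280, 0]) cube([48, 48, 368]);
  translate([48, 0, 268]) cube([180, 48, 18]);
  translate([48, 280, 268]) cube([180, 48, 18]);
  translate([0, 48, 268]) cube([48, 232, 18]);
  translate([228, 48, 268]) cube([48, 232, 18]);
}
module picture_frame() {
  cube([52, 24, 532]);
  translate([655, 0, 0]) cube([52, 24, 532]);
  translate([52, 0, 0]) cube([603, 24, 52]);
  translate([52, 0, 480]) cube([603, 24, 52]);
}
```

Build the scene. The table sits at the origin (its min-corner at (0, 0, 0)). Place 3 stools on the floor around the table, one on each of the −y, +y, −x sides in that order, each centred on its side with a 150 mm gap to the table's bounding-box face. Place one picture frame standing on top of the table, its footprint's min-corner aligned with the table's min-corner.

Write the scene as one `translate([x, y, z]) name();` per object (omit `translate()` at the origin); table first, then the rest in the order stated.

table();
translate([272, -478, 0]) stool();
translate([272, 1104, 0]) stool();
translate([-426, 313, 0]) stool();
translate([0, 0, 695]) picture_frame();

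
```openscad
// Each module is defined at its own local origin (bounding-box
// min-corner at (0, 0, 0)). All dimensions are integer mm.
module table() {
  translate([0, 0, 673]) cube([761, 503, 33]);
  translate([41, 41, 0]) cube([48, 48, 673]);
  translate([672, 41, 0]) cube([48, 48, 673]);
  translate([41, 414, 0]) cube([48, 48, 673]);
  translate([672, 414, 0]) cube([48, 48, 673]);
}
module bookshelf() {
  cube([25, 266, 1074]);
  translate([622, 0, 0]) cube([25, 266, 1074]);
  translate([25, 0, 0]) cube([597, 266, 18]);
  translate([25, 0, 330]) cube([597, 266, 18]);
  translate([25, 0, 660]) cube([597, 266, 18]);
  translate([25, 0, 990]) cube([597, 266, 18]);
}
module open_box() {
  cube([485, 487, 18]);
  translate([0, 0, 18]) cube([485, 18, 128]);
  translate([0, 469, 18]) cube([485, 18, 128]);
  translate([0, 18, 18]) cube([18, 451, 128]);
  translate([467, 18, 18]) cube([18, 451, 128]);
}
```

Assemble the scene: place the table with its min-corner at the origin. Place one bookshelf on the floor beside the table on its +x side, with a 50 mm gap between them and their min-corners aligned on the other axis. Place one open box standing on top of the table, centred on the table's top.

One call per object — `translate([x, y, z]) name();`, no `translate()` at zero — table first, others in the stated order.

table();
translate([811, 0, 0]) bookshelf();
translate([138, 8, 706]) open_box();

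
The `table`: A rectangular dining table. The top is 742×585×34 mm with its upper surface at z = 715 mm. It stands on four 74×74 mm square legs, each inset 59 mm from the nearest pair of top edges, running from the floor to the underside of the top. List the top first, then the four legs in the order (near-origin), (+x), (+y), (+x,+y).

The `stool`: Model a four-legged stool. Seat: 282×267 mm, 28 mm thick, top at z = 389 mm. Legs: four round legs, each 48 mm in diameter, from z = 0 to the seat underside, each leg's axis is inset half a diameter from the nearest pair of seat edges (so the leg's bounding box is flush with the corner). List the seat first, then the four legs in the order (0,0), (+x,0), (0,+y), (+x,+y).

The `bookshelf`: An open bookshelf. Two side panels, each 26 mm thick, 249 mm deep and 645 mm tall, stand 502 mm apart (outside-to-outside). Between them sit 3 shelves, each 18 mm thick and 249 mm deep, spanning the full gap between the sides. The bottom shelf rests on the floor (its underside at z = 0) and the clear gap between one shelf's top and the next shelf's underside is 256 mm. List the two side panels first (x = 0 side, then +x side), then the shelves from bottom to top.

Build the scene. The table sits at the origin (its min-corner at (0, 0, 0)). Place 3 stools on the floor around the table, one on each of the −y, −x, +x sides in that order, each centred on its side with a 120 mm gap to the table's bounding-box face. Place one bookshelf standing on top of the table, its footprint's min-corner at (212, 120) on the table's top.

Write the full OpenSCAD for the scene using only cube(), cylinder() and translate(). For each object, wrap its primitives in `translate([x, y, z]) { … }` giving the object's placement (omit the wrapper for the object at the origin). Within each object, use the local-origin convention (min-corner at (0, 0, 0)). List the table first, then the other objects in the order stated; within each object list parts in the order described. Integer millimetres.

translate([0, 0, 681]) cube([742, 585, 34]);
translate([59, 59, 0]) cube([74, 74, 681]);
translate([609, 59, 0]) cube([74, 74, 681]);
translate([59, 452, 0]) cube([74, 74, 681]);
translate([609, 452, 0]) cube([74, 74, 681]);
translate([230, -387, 0]) {
  translate([0, 0, 361]) cube([282, 267, 28]);
  translate([24, 24, 0]) cylinder(h = 361, r = 24);
  translate([258, 24, 0]) cylinder(h = 361, r = 24);
  translate([24, 243, 0]) cylinder(h = 361, r = 24);
  translate([258, 243, 0]) cylinder(h = 361, r = 24);
}
translate([-402, 159, 0]) {
  translate([0, 0, 361]) cube([282, 267, 28]);
  translate([24, 24, 0]) cylinder(h = 361, r = 24);
  translate([258, 24, 0]) cylinder(h = 361, r = 24);
  translate([24, 243, 0]) cylinder(h = 361, r = 24);
  translate([258, 243, 0]) cylinder(h = 361, r = 24);
}
translate([862, 159, 0]) {
  translate([0, 0, 361]) cube([282, 267, 28]);
  translate([24, 24, 0]) cylinder(h = 361, r = 24);
  translate([258, 24, 0]) cylinder(h = 361, r = 24);
  translate([24, 243, 0]) cylinder(h = 361, r = 24);
  translate([258, 243, 0]) cylinder(h = 361, r = 24);
}
translate([212, 120, 715]) {
  cube([26, 249, 645]);
  translate([476, 0, 0]) cube([26, 249, 645]);
  translate([26, 0, 0]) cube([450, 249, 18]);
  translate([26, 0, 274]) cube([450, 249, 18]);
  translate([26, 0, 548]) cube([450, 249, 18]);
}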